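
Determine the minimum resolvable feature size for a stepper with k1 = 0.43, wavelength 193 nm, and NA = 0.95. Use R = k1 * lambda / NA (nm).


Step 1: Identify values: k1 = 0.43, lambda = 193 nm, NA = 0.95
Step 2: R = k1 * lambda / NA
R = 0.43 * 193 / 0.95
R = 87.4 nm


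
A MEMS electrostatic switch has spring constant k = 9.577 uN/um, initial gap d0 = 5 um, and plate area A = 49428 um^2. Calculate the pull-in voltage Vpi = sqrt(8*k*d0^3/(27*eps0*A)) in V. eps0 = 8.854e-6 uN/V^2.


Step 1: Compute numerator: 8 * k * d0^3 = 8 * 9.577 * 5^3 = 9577.0
Step 2: Compute denominator: 27 * eps0 * A = 27 * 8.854e-6 * 49428 = 11.816159
Step 3: Vpi = sqrt(9577.0 / 11.816159)
Vpi = 28.47 V


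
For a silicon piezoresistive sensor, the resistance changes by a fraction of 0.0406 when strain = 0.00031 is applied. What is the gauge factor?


Step 1: Identify values.
dR/R = 0.0406, strain = 0.00031
Step 2: GF = (dR/R) / strain = 0.0406 / 0.00031
GF = 131.0


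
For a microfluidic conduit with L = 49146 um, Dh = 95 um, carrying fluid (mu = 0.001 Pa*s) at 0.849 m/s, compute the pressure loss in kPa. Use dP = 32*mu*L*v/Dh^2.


Step 1: Convert to SI: L = 49146e-6 m, Dh = 95e-6 m
Step 2: dP = 32 * 0.001 * 49146e-6 * 0.849 / (95e-6)^2
Step 3: dP = 147944.44 Pa
Step 4: Convert to kPa: dP = 147.94 kPa


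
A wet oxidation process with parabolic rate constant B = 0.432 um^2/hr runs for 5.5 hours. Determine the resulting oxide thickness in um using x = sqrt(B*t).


Step 1: Compute B*t = 0.432 * 5.5 = 2.376
Step 2: x = sqrt(2.376)
x = 1.541 um


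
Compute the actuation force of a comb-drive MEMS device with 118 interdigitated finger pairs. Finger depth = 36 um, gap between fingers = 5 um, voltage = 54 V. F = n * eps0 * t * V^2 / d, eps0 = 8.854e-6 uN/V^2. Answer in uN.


Step 1: Parameters: n=118, eps0=8.854e-6 uN/V^2, t=36 um, V=54 V, d=5 um
Step 2: V^2 = 2916
Step 3: F = 118 * 8.854e-6 * 36 * 2916 / 5
F = 21.935 uN


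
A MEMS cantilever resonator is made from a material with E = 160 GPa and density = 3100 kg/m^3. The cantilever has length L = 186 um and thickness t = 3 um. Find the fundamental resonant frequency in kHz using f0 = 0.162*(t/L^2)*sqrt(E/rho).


Step 1: Convert units to SI.
t_SI = 3e-6 m, L_SI = 186e-6 m
Step 2: Calculate sqrt(E/rho).
sqrt(160e9 / 3100) = 7184.21 m/s
Step 3: Compute f0.
f0 = 0.162 * 3e-6 / (186e-6)^2 * 7184.21 = 100922.8 Hz = 100.92 kHz


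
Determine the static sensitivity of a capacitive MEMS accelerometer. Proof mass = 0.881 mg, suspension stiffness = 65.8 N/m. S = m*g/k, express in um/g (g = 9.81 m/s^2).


Step 1: Convert mass: m = 0.881 mg = 8.81e-07 kg
Step 2: S = m * g / k = 8.81e-07 * 9.81 / 65.8
Step 3: S = 1.31e-07 m/g
Step 4: Convert to um/g: S = 0.131 um/g


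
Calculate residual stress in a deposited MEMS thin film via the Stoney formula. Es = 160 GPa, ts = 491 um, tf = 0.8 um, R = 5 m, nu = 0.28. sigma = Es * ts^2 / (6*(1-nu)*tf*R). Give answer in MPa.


Step 1: Compute numerator: Es * ts^2 = 160 * 491^2 = 38572960 (GPa*um^2)
Step 2: Compute denominator (R in um): 6*(1-nu)*tf*R = 6*0.72*0.8*5e6 = 17280000.0 (um^2)
Step 3: sigma (GPa) = 38572960 / 17280000.0 = 2.232231e+00 GPa
Step 4: Convert to MPa (x1000): sigma = 2232.2 MPa


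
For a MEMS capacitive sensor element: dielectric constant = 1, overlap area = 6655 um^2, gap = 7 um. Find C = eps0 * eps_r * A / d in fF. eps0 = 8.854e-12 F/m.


Step 1: Convert area to m^2: A = 6655e-12 m^2
Step 2: Convert gap to m: d = 7e-6 m
Step 3: C = eps0 * eps_r * A / d
C = 8.854e-12 * 1 * 6655e-12 / 7e-6
Step 4: Convert to fF (multiply by 1e15).
C = 8.42 fF


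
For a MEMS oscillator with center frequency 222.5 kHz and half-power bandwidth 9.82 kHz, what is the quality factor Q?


Step 1: Q = f0 / bandwidth
Step 2: Q = 222.5 / 9.82
Q = 22.7


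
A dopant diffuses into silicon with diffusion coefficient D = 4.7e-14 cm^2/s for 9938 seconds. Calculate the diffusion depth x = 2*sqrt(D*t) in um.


Step 1: Compute D*t = 4.7e-14 * 9938 = 4.67086e-10 cm^2
Step 2: sqrt(D*t) = 2.1612e-05 cm
Step 3: x = 2 * 2.1612e-05 cm = 4.3224e-05 cm
Step 4: Convert to um (1 cm = 1e4 um): x = 0.432 um


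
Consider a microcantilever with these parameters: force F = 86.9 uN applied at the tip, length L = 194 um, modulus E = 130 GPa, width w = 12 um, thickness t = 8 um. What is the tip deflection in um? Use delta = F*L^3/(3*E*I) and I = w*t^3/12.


Step 1: Calculate the second moment of area.
I = w * t^3 / 12 = 12 * 8^3 / 12 = 512.0 um^4
Step 2: Convert E to consistent units (1 GPa = 1000 uN/um^2).
E = 130 GPa = 130000 uN/um^2
Step 3: Calculate tip deflection.
delta = F * L^3 / (3 * E * I)
delta = 86.9 * 194^3 / (3 * 130000 * 512.0)
delta = 3.1775 um


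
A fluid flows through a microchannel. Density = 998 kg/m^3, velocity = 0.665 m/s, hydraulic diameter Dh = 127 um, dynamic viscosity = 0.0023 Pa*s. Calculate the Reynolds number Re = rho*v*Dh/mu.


Step 1: Convert Dh to meters: Dh = 127e-6 m
Step 2: Re = rho * v * Dh / mu
Re = 998 * 0.665 * 127e-6 / 0.0023
Re = 36.646


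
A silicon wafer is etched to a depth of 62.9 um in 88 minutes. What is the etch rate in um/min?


Step 1: Etch rate = depth / time
Step 2: rate = 62.9 / 88
rate = 0.715 um/min


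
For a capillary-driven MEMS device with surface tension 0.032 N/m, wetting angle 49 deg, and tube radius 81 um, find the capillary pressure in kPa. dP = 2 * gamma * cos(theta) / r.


Step 1: cos(49 deg) = 0.6561
Step 2: Convert r to m: r = 81e-6 m
Step 3: dP = 2 * 0.032 * 0.6561 / 81e-6 = 518.4 Pa
Step 4: Convert Pa to kPa (divide by 1000).
dP = 0.52 kPa


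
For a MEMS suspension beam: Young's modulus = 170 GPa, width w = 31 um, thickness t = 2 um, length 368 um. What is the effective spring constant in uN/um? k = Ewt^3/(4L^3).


Step 1: Convert E to consistent units (1 GPa = 1000 uN/um^2).
E = 170 GPa = 170000 uN/um^2
Step 2: Compute t^3 = 2^3 = 8
Step 3: Compute L^3 = 368^3 = 49836032
Step 4: k = 170000 * 31 * 8 / (4 * 49836032)
k = 0.2115 uN/um


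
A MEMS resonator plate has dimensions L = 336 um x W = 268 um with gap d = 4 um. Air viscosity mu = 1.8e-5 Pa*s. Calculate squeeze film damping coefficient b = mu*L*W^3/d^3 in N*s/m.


Step 1: Convert to SI.
L = 336e-6 m, W = 268e-6 m, d = 4e-6 m
Step 2: W^3 = (268e-6)^3 = 1.92e-11 m^3
Step 3: d^3 = (4e-6)^3 = 6.40e-17 m^3
Step 4: b = 1.8e-5 * 336e-6 * 1.92e-11 / 6.40e-17
b = 1.82e-03 N*s/m


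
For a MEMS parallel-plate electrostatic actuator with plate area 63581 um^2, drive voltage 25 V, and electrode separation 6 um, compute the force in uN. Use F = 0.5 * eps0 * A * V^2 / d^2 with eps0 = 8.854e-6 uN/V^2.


Step 1: Identify parameters.
eps0 = 8.854e-6 uN/V^2, A = 63581 um^2, V = 25 V, d = 6 um
Step 2: Compute V^2 = 25^2 = 625
Step 3: Compute d^2 = 6^2 = 36
Step 4: F = 0.5 * 8.854e-6 * 63581 * 625 / 36
F = 4.887 uN


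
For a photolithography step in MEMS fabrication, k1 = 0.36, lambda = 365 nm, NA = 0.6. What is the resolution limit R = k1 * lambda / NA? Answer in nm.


Step 1: Identify values: k1 = 0.36, lambda = 365 nm, NA = 0.6
Step 2: R = k1 * lambda / NA
R = 0.36 * 365 / 0.6
R = 219.0 nm


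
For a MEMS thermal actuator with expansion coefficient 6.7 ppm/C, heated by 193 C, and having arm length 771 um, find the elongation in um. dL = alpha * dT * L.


Step 1: Convert CTE: alpha = 6.7 ppm/C = 6.7e-6 /C
Step 2: dL = 6.7e-6 * 193 * 771
dL = 0.997 um


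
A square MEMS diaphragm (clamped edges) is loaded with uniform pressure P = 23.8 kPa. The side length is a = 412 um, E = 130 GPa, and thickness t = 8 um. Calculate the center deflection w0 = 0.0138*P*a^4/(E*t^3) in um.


Step 1: Convert pressure to compatible units (E is in GPa, so P in GPa).
P = 23.8 kPa = 23.8e-6 GPa
Step 2: Compute numerator: 0.0138 * P * a^4.
a^4 = 412^4 = 28813025536
numerator = 0.0138 * 23.8e-6 * 28813025536 = 9.46335e+03
Step 3: Compute denominator: E * t^3 = 130 * 8^3 = 66560
Step 4: w0 = numerator / denominator = 9.46335e+03 / 66560 = 0.1422 um


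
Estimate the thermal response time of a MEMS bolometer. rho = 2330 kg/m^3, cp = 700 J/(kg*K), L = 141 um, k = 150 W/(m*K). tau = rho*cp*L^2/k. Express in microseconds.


Step 1: Convert L to m: L = 141e-6 m
Step 2: L^2 = (141e-6)^2 = 1.9881e-08 m^2
Step 3: tau = 2330 * 700 * 1.9881e-08 / 150 = 2.1617274e-04 s
Step 4: Convert to microseconds (multiply by 1e6).
tau = 216.173 us


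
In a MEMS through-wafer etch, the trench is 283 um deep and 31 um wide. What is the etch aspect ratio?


Step 1: AR = depth / width
Step 2: AR = 283 / 31
AR = 9.1


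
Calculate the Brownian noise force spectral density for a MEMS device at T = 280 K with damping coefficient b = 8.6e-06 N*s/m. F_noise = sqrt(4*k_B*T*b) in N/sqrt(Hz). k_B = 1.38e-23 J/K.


Step 1: Compute 4 * k_B * T * b
= 4 * 1.38e-23 * 280 * 8.6e-06
= 1.3292e-25 N^2/Hz
Step 2: F_noise = sqrt(1.3292e-25)
F_noise = 3.65e-13 N/sqrt(Hz)


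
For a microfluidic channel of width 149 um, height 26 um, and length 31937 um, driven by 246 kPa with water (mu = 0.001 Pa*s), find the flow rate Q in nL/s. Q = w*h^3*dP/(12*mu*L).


Step 1: Convert all dimensions to SI (meters).
w = 149e-6 m, h = 26e-6 m, L = 31937e-6 m, dP = 246e3 Pa
Step 2: Q = w * h^3 * dP / (12 * mu * L)
Q = 149e-6 * (26e-6)^3 * 246e3 / (12 * 0.001 * 31937e-6) = 1.68099358e-09 m^3/s
Step 3: Convert Q from m^3/s to nL/s (1 m^3 = 1e12 nL, so multiply by 1e12).
Q = 1680.994 nL/s


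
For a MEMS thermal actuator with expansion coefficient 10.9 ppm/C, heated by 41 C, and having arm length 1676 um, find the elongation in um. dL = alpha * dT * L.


Step 1: Convert CTE: alpha = 10.9 ppm/C = 10.9e-6 /C
Step 2: dL = 10.9e-6 * 41 * 1676
dL = 0.749 um


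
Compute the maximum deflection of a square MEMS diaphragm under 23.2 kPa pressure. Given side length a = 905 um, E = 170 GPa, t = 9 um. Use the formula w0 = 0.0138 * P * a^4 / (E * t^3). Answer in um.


Step 1: Convert pressure to compatible units (E is in GPa, so P in GPa).
P = 23.2 kPa = 23.2e-6 GPa
Step 2: Compute numerator: 0.0138 * P * a^4.
a^4 = 905^4 = 670801950625
numerator = 0.0138 * 23.2e-6 * 670801950625 = 2.14764e+05
Step 3: Compute denominator: E * t^3 = 170 * 9^3 = 123930
Step 4: w0 = numerator / denominator = 2.14764e+05 / 123930 = 1.7329 um


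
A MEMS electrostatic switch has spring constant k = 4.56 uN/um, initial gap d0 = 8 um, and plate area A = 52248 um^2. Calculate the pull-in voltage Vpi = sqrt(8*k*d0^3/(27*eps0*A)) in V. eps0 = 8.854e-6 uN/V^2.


Step 1: Compute numerator: 8 * k * d0^3 = 8 * 4.56 * 8^3 = 18677.76
Step 2: Compute denominator: 27 * eps0 * A = 27 * 8.854e-6 * 52248 = 12.490302
Step 3: Vpi = sqrt(18677.76 / 12.490302)
Vpi = 38.67 V


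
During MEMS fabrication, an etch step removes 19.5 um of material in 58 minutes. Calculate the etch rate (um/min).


Step 1: Etch rate = depth / time
Step 2: rate = 19.5 / 58
rate = 0.336 um/min


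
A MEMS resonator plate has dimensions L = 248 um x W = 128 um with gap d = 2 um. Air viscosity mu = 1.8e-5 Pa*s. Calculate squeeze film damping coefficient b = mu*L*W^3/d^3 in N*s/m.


Step 1: Convert to SI.
L = 248e-6 m, W = 128e-6 m, d = 2e-6 m
Step 2: W^3 = (128e-6)^3 = 2.10e-12 m^3
Step 3: d^3 = (2e-6)^3 = 8.00e-18 m^3
Step 4: b = 1.8e-5 * 248e-6 * 2.10e-12 / 8.00e-18
b = 1.17e-03 N*s/m


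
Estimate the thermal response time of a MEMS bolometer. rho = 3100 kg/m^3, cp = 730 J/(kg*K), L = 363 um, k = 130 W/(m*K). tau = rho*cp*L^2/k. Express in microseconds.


Step 1: Convert L to m: L = 363e-6 m
Step 2: L^2 = (363e-6)^2 = 1.31769e-07 m^2
Step 3: tau = 3100 * 730 * 1.31769e-07 / 130 = 2.29379421e-03 s
Step 4: Convert to microseconds (multiply by 1e6).
tau = 2293.794 us


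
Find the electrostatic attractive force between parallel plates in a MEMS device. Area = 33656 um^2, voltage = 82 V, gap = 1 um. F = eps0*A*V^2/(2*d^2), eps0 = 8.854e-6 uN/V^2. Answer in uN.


Step 1: Identify parameters.
eps0 = 8.854e-6 uN/V^2, A = 33656 um^2, V = 82 V, d = 1 um
Step 2: Compute V^2 = 82^2 = 6724
Step 3: Compute d^2 = 1^2 = 1
Step 4: F = 0.5 * 8.854e-6 * 33656 * 6724 / 1
F = 1001.843 uN


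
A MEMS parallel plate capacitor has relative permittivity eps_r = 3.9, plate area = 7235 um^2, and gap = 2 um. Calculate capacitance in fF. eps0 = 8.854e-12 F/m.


Step 1: Convert area to m^2: A = 7235e-12 m^2
Step 2: Convert gap to m: d = 2e-6 m
Step 3: C = eps0 * eps_r * A / d
C = 8.854e-12 * 3.9 * 7235e-12 / 2e-6
Step 4: Convert to fF (multiply by 1e15).
C = 124.91 fF


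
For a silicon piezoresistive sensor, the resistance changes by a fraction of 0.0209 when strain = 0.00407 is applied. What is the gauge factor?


Step 1: Identify values.
dR/R = 0.0209, strain = 0.00407
Step 2: GF = (dR/R) / strain = 0.0209 / 0.00407
GF = 5.1


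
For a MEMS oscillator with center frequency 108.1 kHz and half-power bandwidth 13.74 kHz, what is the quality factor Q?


Step 1: Q = f0 / bandwidth
Step 2: Q = 108.1 / 13.74
Q = 7.9


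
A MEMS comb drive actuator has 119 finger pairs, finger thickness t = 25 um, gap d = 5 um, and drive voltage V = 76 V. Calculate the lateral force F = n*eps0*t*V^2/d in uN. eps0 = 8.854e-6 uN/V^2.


Step 1: Parameters: n=119, eps0=8.854e-6 uN/V^2, t=25 um, V=76 V, d=5 um
Step 2: V^2 = 5776
Step 3: F = 119 * 8.854e-6 * 25 * 5776 / 5
F = 30.429 uN


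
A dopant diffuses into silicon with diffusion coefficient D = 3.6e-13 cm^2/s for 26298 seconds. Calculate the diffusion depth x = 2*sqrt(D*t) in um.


Step 1: Compute D*t = 3.6e-13 * 26298 = 9.46728e-09 cm^2
Step 2: sqrt(D*t) = 9.72999e-05 cm
Step 3: x = 2 * 9.72999e-05 cm = 1.945998e-04 cm
Step 4: Convert to um (1 cm = 1e4 um): x = 1.946 um


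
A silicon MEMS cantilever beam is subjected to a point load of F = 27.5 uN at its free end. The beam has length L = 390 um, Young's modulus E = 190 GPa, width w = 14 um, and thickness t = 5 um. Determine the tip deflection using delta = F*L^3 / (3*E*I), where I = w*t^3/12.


Step 1: Calculate the second moment of area.
I = w * t^3 / 12 = 14 * 5^3 / 12 = 145.8333 um^4
Step 2: Convert E to consistent units (1 GPa = 1000 uN/um^2).
E = 190 GPa = 190000 uN/um^2
Step 3: Calculate tip deflection.
delta = F * L^3 / (3 * E * I)
delta = 27.5 * 390^3 / (3 * 190000 * 145.8333)
delta = 19.6243 um


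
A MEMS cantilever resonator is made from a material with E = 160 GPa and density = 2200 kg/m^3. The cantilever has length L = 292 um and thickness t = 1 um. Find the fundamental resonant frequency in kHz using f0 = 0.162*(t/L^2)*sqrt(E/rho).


Step 1: Convert units to SI.
t_SI = 1e-6 m, L_SI = 292e-6 m
Step 2: Calculate sqrt(E/rho).
sqrt(160e9 / 2200) = 8528.03 m/s
Step 3: Compute f0.
f0 = 0.162 * 1e-6 / (292e-6)^2 * 8528.03 = 16203.1 Hz = 16.2 kHz


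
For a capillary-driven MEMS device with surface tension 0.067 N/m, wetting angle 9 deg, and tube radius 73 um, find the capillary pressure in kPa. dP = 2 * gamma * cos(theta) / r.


Step 1: cos(9 deg) = 0.9877
Step 2: Convert r to m: r = 73e-6 m
Step 3: dP = 2 * 0.067 * 0.9877 / 73e-6 = 1813.0 Pa
Step 4: Convert Pa to kPa (divide by 1000).
dP = 1.81 kPa


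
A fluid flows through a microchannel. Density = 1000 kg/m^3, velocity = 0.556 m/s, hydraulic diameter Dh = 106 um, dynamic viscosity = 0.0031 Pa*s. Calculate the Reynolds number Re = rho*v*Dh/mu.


Step 1: Convert Dh to meters: Dh = 106e-6 m
Step 2: Re = rho * v * Dh / mu
Re = 1000 * 0.556 * 106e-6 / 0.0031
Re = 19.012


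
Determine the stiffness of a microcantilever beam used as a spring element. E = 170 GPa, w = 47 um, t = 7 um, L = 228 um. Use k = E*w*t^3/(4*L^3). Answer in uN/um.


Step 1: Convert E to consistent units (1 GPa = 1000 uN/um^2).
E = 170 GPa = 170000 uN/um^2
Step 2: Compute t^3 = 7^3 = 343
Step 3: Compute L^3 = 228^3 = 11852352
Step 4: k = 170000 * 47 * 343 / (4 * 11852352)
k = 57.8065 uN/um


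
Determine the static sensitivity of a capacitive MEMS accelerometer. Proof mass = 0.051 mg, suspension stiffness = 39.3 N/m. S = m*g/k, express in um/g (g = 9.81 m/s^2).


Step 1: Convert mass: m = 0.051 mg = 5.10e-08 kg
Step 2: S = m * g / k = 5.10e-08 * 9.81 / 39.3
Step 3: S = 1.27e-08 m/g
Step 4: Convert to um/g: S = 0.013 um/g


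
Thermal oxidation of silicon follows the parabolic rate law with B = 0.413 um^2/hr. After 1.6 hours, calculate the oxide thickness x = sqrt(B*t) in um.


Step 1: Compute B*t = 0.413 * 1.6 = 0.6608
Step 2: x = sqrt(0.6608)
x = 0.813 um


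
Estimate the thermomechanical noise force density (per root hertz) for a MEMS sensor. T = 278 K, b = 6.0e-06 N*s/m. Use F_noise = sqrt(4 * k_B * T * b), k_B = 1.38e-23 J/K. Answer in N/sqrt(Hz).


Step 1: Compute 4 * k_B * T * b
= 4 * 1.38e-23 * 278 * 6.0e-06
= 9.2074e-26 N^2/Hz
Step 2: F_noise = sqrt(9.2074e-26)
F_noise = 3.03e-13 N/sqrt(Hz)


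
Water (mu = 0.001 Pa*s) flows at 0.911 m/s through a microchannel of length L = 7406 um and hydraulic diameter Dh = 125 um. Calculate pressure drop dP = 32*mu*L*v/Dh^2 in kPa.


Step 1: Convert to SI: L = 7406e-6 m, Dh = 125e-6 m
Step 2: dP = 32 * 0.001 * 7406e-6 * 0.911 / (125e-6)^2
Step 3: dP = 13817.58 Pa
Step 4: Convert to kPa: dP = 13.82 kPa


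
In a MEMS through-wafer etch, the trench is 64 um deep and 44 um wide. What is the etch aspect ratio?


Step 1: AR = depth / width
Step 2: AR = 64 / 44
AR = 1.5


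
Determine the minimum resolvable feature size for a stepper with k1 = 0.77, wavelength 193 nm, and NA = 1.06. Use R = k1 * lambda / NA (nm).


Step 1: Identify values: k1 = 0.77, lambda = 193 nm, NA = 1.06
Step 2: R = k1 * lambda / NA
R = 0.77 * 193 / 1.06
R = 140.2 nm


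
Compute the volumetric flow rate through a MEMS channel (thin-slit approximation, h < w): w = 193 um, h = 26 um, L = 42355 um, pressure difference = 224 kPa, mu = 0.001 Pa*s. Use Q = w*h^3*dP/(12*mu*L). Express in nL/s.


Step 1: Convert all dimensions to SI (meters).
w = 193e-6 m, h = 26e-6 m, L = 42355e-6 m, dP = 224e3 Pa
Step 2: Q = w * h^3 * dP / (12 * mu * L)
Q = 193e-6 * (26e-6)^3 * 224e3 / (12 * 0.001 * 42355e-6) = 1.49499396e-09 m^3/s
Step 3: Convert Q from m^3/s to nL/s (1 m^3 = 1e12 nL, so multiply by 1e12).
Q = 1494.994 nL/s


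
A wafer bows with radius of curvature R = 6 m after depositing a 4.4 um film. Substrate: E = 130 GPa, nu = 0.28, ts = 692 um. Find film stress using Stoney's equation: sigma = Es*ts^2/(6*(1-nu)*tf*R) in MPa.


Step 1: Compute numerator: Es * ts^2 = 130 * 692^2 = 62252320 (GPa*um^2)
Step 2: Compute denominator (R in um): 6*(1-nu)*tf*R = 6*0.72*4.4*6e6 = 114048000.0 (um^2)
Step 3: sigma (GPa) = 62252320 / 114048000.0 = 5.45843e-01 GPa
Step 4: Convert to MPa (x1000): sigma = 545.8 MPa


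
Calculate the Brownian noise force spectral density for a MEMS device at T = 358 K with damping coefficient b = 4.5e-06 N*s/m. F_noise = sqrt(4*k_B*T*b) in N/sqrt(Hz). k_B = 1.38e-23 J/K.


Step 1: Compute 4 * k_B * T * b
= 4 * 1.38e-23 * 358 * 4.5e-06
= 8.8927e-26 N^2/Hz
Step 2: F_noise = sqrt(8.8927e-26)
F_noise = 2.98e-13 N/sqrt(Hz)


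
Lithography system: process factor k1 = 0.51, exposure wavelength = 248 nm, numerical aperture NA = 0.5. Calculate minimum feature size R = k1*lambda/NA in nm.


Step 1: Identify values: k1 = 0.51, lambda = 248 nm, NA = 0.5
Step 2: R = k1 * lambda / NA
R = 0.51 * 248 / 0.5
R = 253.0 nm


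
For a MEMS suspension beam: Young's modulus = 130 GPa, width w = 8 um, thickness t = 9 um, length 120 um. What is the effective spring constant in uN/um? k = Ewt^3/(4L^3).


Step 1: Convert E to consistent units (1 GPa = 1000 uN/um^2).
E = 130 GPa = 130000 uN/um^2
Step 2: Compute t^3 = 9^3 = 729
Step 3: Compute L^3 = 120^3 = 1728000
Step 4: k = 130000 * 8 * 729 / (4 * 1728000)
k = 109.6875 uN/um


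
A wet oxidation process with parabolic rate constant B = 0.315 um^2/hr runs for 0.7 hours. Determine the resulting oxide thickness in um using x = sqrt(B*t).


Step 1: Compute B*t = 0.315 * 0.7 = 0.2205
Step 2: x = sqrt(0.2205)
x = 0.47 um


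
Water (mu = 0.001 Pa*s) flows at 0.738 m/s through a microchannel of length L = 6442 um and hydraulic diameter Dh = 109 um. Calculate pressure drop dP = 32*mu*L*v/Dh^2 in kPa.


Step 1: Convert to SI: L = 6442e-6 m, Dh = 109e-6 m
Step 2: dP = 32 * 0.001 * 6442e-6 * 0.738 / (109e-6)^2
Step 3: dP = 12804.84 Pa
Step 4: Convert to kPa: dP = 12.8 kPa


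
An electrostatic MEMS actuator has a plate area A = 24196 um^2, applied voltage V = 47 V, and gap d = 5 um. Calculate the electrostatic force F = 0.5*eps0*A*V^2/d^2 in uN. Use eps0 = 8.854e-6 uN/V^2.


Step 1: Identify parameters.
eps0 = 8.854e-6 uN/V^2, A = 24196 um^2, V = 47 V, d = 5 um
Step 2: Compute V^2 = 47^2 = 2209
Step 3: Compute d^2 = 5^2 = 25
Step 4: F = 0.5 * 8.854e-6 * 24196 * 2209 / 25
F = 9.465 uN


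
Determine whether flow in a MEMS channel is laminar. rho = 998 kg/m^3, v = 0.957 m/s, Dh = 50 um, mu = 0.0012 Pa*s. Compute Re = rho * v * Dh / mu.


Step 1: Convert Dh to meters: Dh = 50e-6 m
Step 2: Re = rho * v * Dh / mu
Re = 998 * 0.957 * 50e-6 / 0.0012
Re = 39.795
Since Re = 39.795 is below ~2300, the flow is laminar.


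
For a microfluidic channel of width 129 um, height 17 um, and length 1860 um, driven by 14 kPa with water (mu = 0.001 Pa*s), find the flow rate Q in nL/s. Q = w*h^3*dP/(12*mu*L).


Step 1: Convert all dimensions to SI (meters).
w = 129e-6 m, h = 17e-6 m, L = 1860e-6 m, dP = 14e3 Pa
Step 2: Q = w * h^3 * dP / (12 * mu * L)
Q = 129e-6 * (17e-6)^3 * 14e3 / (12 * 0.001 * 1860e-6) = 3.975304e-10 m^3/s
Step 3: Convert Q from m^3/s to nL/s (1 m^3 = 1e12 nL, so multiply by 1e12).
Q = 397.53 nL/s


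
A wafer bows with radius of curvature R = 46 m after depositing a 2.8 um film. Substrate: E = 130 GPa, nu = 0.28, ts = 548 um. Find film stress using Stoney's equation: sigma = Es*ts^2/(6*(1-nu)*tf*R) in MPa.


Step 1: Compute numerator: Es * ts^2 = 130 * 548^2 = 39039520 (GPa*um^2)
Step 2: Compute denominator (R in um): 6*(1-nu)*tf*R = 6*0.72*2.8*46e6 = 556416000.0 (um^2)
Step 3: sigma (GPa) = 39039520 / 556416000.0 = 7.0162e-02 GPa
Step 4: Convert to MPa (x1000): sigma = 70.2 MPa


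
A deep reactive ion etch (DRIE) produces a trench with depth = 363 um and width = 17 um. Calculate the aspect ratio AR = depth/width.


Step 1: AR = depth / width
Step 2: AR = 363 / 17
AR = 21.4


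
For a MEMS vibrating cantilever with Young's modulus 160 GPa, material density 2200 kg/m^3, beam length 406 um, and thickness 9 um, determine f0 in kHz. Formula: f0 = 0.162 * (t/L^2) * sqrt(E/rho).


Step 1: Convert units to SI.
t_SI = 9e-6 m, L_SI = 406e-6 m
Step 2: Calculate sqrt(E/rho).
sqrt(160e9 / 2200) = 8528.03 m/s
Step 3: Compute f0.
f0 = 0.162 * 9e-6 / (406e-6)^2 * 8528.03 = 75431.7 Hz = 75.43 kHz


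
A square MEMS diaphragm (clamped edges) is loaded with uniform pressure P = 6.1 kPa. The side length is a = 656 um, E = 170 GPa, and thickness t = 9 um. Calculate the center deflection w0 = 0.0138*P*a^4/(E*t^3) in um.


Step 1: Convert pressure to compatible units (E is in GPa, so P in GPa).
P = 6.1 kPa = 6.1e-6 GPa
Step 2: Compute numerator: 0.0138 * P * a^4.
a^4 = 656^4 = 185189072896
numerator = 0.0138 * 6.1e-6 * 185189072896 = 1.55892e+04
Step 3: Compute denominator: E * t^3 = 170 * 9^3 = 123930
Step 4: w0 = numerator / denominator = 1.55892e+04 / 123930 = 0.1258 um


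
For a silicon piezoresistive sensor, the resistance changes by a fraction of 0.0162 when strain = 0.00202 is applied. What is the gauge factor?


Step 1: Identify values.
dR/R = 0.0162, strain = 0.00202
Step 2: GF = (dR/R) / strain = 0.0162 / 0.00202
GF = 8.0


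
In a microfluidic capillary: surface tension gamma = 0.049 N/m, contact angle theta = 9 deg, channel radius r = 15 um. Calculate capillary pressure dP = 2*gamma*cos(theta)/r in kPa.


Step 1: cos(9 deg) = 0.9877
Step 2: Convert r to m: r = 15e-6 m
Step 3: dP = 2 * 0.049 * 0.9877 / 15e-6 = 6453.0 Pa
Step 4: Convert Pa to kPa (divide by 1000).
dP = 6.45 kPa


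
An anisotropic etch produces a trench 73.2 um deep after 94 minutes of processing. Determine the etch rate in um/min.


Step 1: Etch rate = depth / time
Step 2: rate = 73.2 / 94
rate = 0.779 um/min


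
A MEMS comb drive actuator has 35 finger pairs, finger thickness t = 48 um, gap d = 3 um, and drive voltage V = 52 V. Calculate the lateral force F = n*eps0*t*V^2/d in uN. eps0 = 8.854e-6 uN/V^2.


Step 1: Parameters: n=35, eps0=8.854e-6 uN/V^2, t=48 um, V=52 V, d=3 um
Step 2: V^2 = 2704
Step 3: F = 35 * 8.854e-6 * 48 * 2704 / 3
F = 13.407 uN


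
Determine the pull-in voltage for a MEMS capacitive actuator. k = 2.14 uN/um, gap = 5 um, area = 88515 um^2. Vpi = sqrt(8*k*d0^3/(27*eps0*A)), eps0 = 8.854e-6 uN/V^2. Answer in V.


Step 1: Compute numerator: 8 * k * d0^3 = 8 * 2.14 * 5^3 = 2140.0
Step 2: Compute denominator: 27 * eps0 * A = 27 * 8.854e-6 * 88515 = 21.160219
Step 3: Vpi = sqrt(2140.0 / 21.160219)
Vpi = 10.06 V


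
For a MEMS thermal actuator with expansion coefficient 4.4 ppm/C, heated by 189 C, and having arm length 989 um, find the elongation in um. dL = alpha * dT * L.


Step 1: Convert CTE: alpha = 4.4 ppm/C = 4.4e-6 /C
Step 2: dL = 4.4e-6 * 189 * 989
dL = 0.8225 um


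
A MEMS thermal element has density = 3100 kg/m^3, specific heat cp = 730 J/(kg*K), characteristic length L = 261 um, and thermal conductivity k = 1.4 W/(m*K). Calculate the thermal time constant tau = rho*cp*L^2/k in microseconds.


Step 1: Convert L to m: L = 261e-6 m
Step 2: L^2 = (261e-6)^2 = 6.8121e-08 m^2
Step 3: tau = 3100 * 730 * 6.8121e-08 / 1.4 = 1.1011273071e-01 s
Step 4: Convert to microseconds (multiply by 1e6).
tau = 110112.731 us


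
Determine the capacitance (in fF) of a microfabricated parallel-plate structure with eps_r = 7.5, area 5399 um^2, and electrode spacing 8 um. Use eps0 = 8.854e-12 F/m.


Step 1: Convert area to m^2: A = 5399e-12 m^2
Step 2: Convert gap to m: d = 8e-6 m
Step 3: C = eps0 * eps_r * A / d
C = 8.854e-12 * 7.5 * 5399e-12 / 8e-6
Step 4: Convert to fF (multiply by 1e15).
C = 44.82 fF


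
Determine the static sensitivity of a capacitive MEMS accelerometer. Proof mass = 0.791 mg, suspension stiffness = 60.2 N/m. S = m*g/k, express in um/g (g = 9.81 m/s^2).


Step 1: Convert mass: m = 0.791 mg = 7.91e-07 kg
Step 2: S = m * g / k = 7.91e-07 * 9.81 / 60.2
Step 3: S = 1.29e-07 m/g
Step 4: Convert to um/g: S = 0.129 um/g


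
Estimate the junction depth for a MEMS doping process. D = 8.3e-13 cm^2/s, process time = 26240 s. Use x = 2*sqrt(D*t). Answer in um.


Step 1: Compute D*t = 8.3e-13 * 26240 = 2.17792e-08 cm^2
Step 2: sqrt(D*t) = 1.47578e-04 cm
Step 3: x = 2 * 1.47578e-04 cm = 2.95156e-04 cm
Step 4: Convert to um (1 cm = 1e4 um): x = 2.952 um


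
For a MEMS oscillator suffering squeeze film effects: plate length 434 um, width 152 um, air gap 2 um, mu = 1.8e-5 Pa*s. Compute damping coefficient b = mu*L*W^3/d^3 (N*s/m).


Step 1: Convert to SI.
L = 434e-6 m, W = 152e-6 m, d = 2e-6 m
Step 2: W^3 = (152e-6)^3 = 3.51e-12 m^3
Step 3: d^3 = (2e-6)^3 = 8.00e-18 m^3
Step 4: b = 1.8e-5 * 434e-6 * 3.51e-12 / 8.00e-18
b = 3.43e-03 N*s/m


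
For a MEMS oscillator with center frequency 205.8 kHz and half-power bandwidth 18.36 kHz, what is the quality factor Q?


Step 1: Q = f0 / bandwidth
Step 2: Q = 205.8 / 18.36
Q = 11.2


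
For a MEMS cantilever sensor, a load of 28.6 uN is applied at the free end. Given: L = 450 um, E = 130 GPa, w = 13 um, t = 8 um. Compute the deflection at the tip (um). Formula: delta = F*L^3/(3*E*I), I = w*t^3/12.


Step 1: Calculate the second moment of area.
I = w * t^3 / 12 = 13 * 8^3 / 12 = 554.6667 um^4
Step 2: Convert E to consistent units (1 GPa = 1000 uN/um^2).
E = 130 GPa = 130000 uN/um^2
Step 3: Calculate tip deflection.
delta = F * L^3 / (3 * E * I)
delta = 28.6 * 450^3 / (3 * 130000 * 554.6667)
delta = 12.0478 um


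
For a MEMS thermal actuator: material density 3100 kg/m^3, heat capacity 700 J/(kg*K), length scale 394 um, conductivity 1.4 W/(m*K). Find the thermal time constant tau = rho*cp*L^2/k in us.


Step 1: Convert L to m: L = 394e-6 m
Step 2: L^2 = (394e-6)^2 = 1.55236e-07 m^2
Step 3: tau = 3100 * 700 * 1.55236e-07 / 1.4 = 2.406158e-01 s
Step 4: Convert to microseconds (multiply by 1e6).
tau = 240615.8 us


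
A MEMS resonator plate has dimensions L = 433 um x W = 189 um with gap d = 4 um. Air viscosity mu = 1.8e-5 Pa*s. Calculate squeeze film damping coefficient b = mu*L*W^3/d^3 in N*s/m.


Step 1: Convert to SI.
L = 433e-6 m, W = 189e-6 m, d = 4e-6 m
Step 2: W^3 = (189e-6)^3 = 6.75e-12 m^3
Step 3: d^3 = (4e-6)^3 = 6.40e-17 m^3
Step 4: b = 1.8e-5 * 433e-6 * 6.75e-12 / 6.40e-17
b = 8.22e-04 N*s/m


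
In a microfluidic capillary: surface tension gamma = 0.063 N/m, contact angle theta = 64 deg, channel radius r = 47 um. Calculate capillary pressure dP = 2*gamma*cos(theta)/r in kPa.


Step 1: cos(64 deg) = 0.4384
Step 2: Convert r to m: r = 47e-6 m
Step 3: dP = 2 * 0.063 * 0.4384 / 47e-6 = 1175.3 Pa
Step 4: Convert Pa to kPa (divide by 1000).
dP = 1.18 kPa


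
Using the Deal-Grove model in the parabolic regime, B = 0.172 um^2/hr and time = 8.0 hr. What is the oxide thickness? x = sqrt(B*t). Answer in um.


Step 1: Compute B*t = 0.172 * 8.0 = 1.376
Step 2: x = sqrt(1.376)
x = 1.173 um


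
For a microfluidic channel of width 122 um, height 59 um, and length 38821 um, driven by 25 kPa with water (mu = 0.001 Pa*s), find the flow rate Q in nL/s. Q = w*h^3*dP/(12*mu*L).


Step 1: Convert all dimensions to SI (meters).
w = 122e-6 m, h = 59e-6 m, L = 38821e-6 m, dP = 25e3 Pa
Step 2: Q = w * h^3 * dP / (12 * mu * L)
Q = 122e-6 * (59e-6)^3 * 25e3 / (12 * 0.001 * 38821e-6) = 1.34464583e-09 m^3/s
Step 3: Convert Q from m^3/s to nL/s (1 m^3 = 1e12 nL, so multiply by 1e12).
Q = 1344.646 nL/s


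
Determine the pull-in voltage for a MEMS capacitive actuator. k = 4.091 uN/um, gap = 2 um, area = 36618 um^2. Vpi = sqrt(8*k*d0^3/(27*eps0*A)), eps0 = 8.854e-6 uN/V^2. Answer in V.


Step 1: Compute numerator: 8 * k * d0^3 = 8 * 4.091 * 2^3 = 261.824
Step 2: Compute denominator: 27 * eps0 * A = 27 * 8.854e-6 * 36618 = 8.753826
Step 3: Vpi = sqrt(261.824 / 8.753826)
Vpi = 5.47 V


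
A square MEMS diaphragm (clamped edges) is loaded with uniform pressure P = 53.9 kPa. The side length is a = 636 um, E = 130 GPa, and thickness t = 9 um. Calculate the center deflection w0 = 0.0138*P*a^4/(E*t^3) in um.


Step 1: Convert pressure to compatible units (E is in GPa, so P in GPa).
P = 53.9 kPa = 53.9e-6 GPa
Step 2: Compute numerator: 0.0138 * P * a^4.
a^4 = 636^4 = 163617014016
numerator = 0.0138 * 53.9e-6 * 163617014016 = 1.217016e+05
Step 3: Compute denominator: E * t^3 = 130 * 9^3 = 94770
Step 4: w0 = numerator / denominator = 1.217016e+05 / 94770 = 1.2842 um


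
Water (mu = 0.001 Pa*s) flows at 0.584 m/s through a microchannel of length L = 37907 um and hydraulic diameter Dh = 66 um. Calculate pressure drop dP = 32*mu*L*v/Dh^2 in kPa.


Step 1: Convert to SI: L = 37907e-6 m, Dh = 66e-6 m
Step 2: dP = 32 * 0.001 * 37907e-6 * 0.584 / (66e-6)^2
Step 3: dP = 162627.64 Pa
Step 4: Convert to kPa: dP = 162.63 kPa


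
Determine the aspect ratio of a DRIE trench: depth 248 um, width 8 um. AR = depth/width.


Step 1: AR = depth / width
Step 2: AR = 248 / 8
AR = 31.0


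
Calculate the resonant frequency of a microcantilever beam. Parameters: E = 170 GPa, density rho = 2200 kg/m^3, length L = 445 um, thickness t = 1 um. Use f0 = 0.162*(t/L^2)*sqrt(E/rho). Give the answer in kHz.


Step 1: Convert units to SI.
t_SI = 1e-6 m, L_SI = 445e-6 m
Step 2: Calculate sqrt(E/rho).
sqrt(170e9 / 2200) = 8790.49 m/s
Step 3: Compute f0.
f0 = 0.162 * 1e-6 / (445e-6)^2 * 8790.49 = 7191.3 Hz = 7.19 kHz


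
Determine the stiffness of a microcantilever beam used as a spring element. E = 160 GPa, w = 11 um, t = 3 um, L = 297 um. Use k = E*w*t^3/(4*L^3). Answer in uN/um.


Step 1: Convert E to consistent units (1 GPa = 1000 uN/um^2).
E = 160 GPa = 160000 uN/um^2
Step 2: Compute t^3 = 3^3 = 27
Step 3: Compute L^3 = 297^3 = 26198073
Step 4: k = 160000 * 11 * 27 / (4 * 26198073)
k = 0.4535 uN/um


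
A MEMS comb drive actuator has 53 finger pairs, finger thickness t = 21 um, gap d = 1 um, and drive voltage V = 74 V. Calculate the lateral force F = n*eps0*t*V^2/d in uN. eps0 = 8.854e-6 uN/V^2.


Step 1: Parameters: n=53, eps0=8.854e-6 uN/V^2, t=21 um, V=74 V, d=1 um
Step 2: V^2 = 5476
Step 3: F = 53 * 8.854e-6 * 21 * 5476 / 1
F = 53.963 uN


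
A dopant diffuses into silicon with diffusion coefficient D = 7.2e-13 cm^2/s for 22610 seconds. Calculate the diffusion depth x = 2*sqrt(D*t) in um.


Step 1: Compute D*t = 7.2e-13 * 22610 = 1.62792e-08 cm^2
Step 2: sqrt(D*t) = 1.2759e-04 cm
Step 3: x = 2 * 1.2759e-04 cm = 2.5518e-04 cm
Step 4: Convert to um (1 cm = 1e4 um): x = 2.552 um


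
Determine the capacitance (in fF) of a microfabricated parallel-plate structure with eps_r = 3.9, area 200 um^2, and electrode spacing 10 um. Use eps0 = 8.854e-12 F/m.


Step 1: Convert area to m^2: A = 200e-12 m^2
Step 2: Convert gap to m: d = 10e-6 m
Step 3: C = eps0 * eps_r * A / d
C = 8.854e-12 * 3.9 * 200e-12 / 10e-6
Step 4: Convert to fF (multiply by 1e15).
C = 0.69 fF


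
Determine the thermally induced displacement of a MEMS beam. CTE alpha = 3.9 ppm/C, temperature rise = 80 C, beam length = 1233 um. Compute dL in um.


Step 1: Convert CTE: alpha = 3.9 ppm/C = 3.9e-6 /C
Step 2: dL = 3.9e-6 * 80 * 1233
dL = 0.3847 um


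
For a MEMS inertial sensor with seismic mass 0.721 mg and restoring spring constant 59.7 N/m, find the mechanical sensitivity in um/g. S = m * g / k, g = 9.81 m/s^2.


Step 1: Convert mass: m = 0.721 mg = 7.21e-07 kg
Step 2: S = m * g / k = 7.21e-07 * 9.81 / 59.7
Step 3: S = 1.18e-07 m/g
Step 4: Convert to um/g: S = 0.118 um/g


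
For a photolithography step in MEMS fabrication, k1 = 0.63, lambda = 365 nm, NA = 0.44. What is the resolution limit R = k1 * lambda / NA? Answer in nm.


Step 1: Identify values: k1 = 0.63, lambda = 365 nm, NA = 0.44
Step 2: R = k1 * lambda / NA
R = 0.63 * 365 / 0.44
R = 522.6 nm


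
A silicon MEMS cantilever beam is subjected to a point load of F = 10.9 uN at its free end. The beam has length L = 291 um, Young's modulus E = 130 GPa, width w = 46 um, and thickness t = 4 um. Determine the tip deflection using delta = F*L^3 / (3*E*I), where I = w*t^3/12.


Step 1: Calculate the second moment of area.
I = w * t^3 / 12 = 46 * 4^3 / 12 = 245.3333 um^4
Step 2: Convert E to consistent units (1 GPa = 1000 uN/um^2).
E = 130 GPa = 130000 uN/um^2
Step 3: Calculate tip deflection.
delta = F * L^3 / (3 * E * I)
delta = 10.9 * 291^3 / (3 * 130000 * 245.3333)
delta = 2.8073 um


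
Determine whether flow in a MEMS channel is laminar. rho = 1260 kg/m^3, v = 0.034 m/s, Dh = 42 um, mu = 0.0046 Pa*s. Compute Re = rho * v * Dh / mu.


Step 1: Convert Dh to meters: Dh = 42e-6 m
Step 2: Re = rho * v * Dh / mu
Re = 1260 * 0.034 * 42e-6 / 0.0046
Re = 0.391
Since Re = 0.391 is below ~2300, the flow is laminar.


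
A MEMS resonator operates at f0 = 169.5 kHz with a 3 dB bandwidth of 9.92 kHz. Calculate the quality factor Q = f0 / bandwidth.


Step 1: Q = f0 / bandwidth
Step 2: Q = 169.5 / 9.92
Q = 17.1


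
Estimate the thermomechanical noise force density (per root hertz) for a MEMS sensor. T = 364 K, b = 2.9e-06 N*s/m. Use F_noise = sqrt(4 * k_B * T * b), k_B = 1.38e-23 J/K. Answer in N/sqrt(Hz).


Step 1: Compute 4 * k_B * T * b
= 4 * 1.38e-23 * 364 * 2.9e-06
= 5.8269e-26 N^2/Hz
Step 2: F_noise = sqrt(5.8269e-26)
F_noise = 2.41e-13 N/sqrt(Hz)


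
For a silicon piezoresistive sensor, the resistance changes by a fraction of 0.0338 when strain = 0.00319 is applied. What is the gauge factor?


Step 1: Identify values.
dR/R = 0.0338, strain = 0.00319
Step 2: GF = (dR/R) / strain = 0.0338 / 0.00319
GF = 10.6


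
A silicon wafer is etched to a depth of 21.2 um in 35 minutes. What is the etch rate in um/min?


Step 1: Etch rate = depth / time
Step 2: rate = 21.2 / 35
rate = 0.606 um/min


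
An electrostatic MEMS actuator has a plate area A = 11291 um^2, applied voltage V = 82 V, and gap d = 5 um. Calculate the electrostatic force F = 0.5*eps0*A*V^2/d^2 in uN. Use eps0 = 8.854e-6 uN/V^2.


Step 1: Identify parameters.
eps0 = 8.854e-6 uN/V^2, A = 11291 um^2, V = 82 V, d = 5 um
Step 2: Compute V^2 = 82^2 = 6724
Step 3: Compute d^2 = 5^2 = 25
Step 4: F = 0.5 * 8.854e-6 * 11291 * 6724 / 25
F = 13.444 uN


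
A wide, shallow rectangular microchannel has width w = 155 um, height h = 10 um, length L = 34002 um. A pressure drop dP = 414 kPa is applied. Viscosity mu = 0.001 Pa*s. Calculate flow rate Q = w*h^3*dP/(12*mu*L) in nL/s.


Step 1: Convert all dimensions to SI (meters).
w = 155e-6 m, h = 10e-6 m, L = 34002e-6 m, dP = 414e3 Pa
Step 2: Q = w * h^3 * dP / (12 * mu * L)
Q = 155e-6 * (10e-6)^3 * 414e3 / (12 * 0.001 * 34002e-6) = 1.572702e-10 m^3/s
Step 3: Convert Q from m^3/s to nL/s (1 m^3 = 1e12 nL, so multiply by 1e12).
Q = 157.27 nL/s


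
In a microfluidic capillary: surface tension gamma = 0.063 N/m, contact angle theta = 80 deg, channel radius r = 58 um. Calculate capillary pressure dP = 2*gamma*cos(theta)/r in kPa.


Step 1: cos(80 deg) = 0.1736
Step 2: Convert r to m: r = 58e-6 m
Step 3: dP = 2 * 0.063 * 0.1736 / 58e-6 = 377.1 Pa
Step 4: Convert Pa to kPa (divide by 1000).
dP = 0.38 kPa


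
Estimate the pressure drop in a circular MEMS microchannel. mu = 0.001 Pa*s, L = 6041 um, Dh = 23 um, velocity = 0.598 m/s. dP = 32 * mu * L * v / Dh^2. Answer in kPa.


Step 1: Convert to SI: L = 6041e-6 m, Dh = 23e-6 m
Step 2: dP = 32 * 0.001 * 6041e-6 * 0.598 / (23e-6)^2
Step 3: dP = 218526.61 Pa
Step 4: Convert to kPa: dP = 218.53 kPa


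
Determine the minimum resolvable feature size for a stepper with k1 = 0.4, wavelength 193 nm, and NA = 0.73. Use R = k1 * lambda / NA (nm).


Step 1: Identify values: k1 = 0.4, lambda = 193 nm, NA = 0.73
Step 2: R = k1 * lambda / NA
R = 0.4 * 193 / 0.73
R = 105.8 nm


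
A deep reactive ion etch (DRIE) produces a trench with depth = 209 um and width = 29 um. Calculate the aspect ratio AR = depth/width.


Step 1: AR = depth / width
Step 2: AR = 209 / 29
AR = 7.2


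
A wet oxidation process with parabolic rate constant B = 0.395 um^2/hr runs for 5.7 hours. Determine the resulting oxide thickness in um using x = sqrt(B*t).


Step 1: Compute B*t = 0.395 * 5.7 = 2.2515
Step 2: x = sqrt(2.2515)
x = 1.5 um


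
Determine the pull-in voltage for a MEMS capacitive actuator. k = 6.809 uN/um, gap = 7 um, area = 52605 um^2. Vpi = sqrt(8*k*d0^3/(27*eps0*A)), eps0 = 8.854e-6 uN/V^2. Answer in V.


Step 1: Compute numerator: 8 * k * d0^3 = 8 * 6.809 * 7^3 = 18683.896
Step 2: Compute denominator: 27 * eps0 * A = 27 * 8.854e-6 * 52605 = 12.575646
Step 3: Vpi = sqrt(18683.896 / 12.575646)
Vpi = 38.55 V


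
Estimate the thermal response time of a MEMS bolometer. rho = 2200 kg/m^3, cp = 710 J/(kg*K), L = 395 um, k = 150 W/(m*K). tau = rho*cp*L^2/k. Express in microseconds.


Step 1: Convert L to m: L = 395e-6 m
Step 2: L^2 = (395e-6)^2 = 1.56025e-07 m^2
Step 3: tau = 2200 * 710 * 1.56025e-07 / 150 = 1.6247403e-03 s
Step 4: Convert to microseconds (multiply by 1e6).
tau = 1624.74 us


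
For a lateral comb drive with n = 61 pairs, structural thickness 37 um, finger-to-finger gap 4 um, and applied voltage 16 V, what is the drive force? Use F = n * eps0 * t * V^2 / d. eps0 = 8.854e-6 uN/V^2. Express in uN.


Step 1: Parameters: n=61, eps0=8.854e-6 uN/V^2, t=37 um, V=16 V, d=4 um
Step 2: V^2 = 256
Step 3: F = 61 * 8.854e-6 * 37 * 256 / 4
F = 1.279 uN


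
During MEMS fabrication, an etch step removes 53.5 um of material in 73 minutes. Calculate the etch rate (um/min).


Step 1: Etch rate = depth / time
Step 2: rate = 53.5 / 73
rate = 0.733 um/min


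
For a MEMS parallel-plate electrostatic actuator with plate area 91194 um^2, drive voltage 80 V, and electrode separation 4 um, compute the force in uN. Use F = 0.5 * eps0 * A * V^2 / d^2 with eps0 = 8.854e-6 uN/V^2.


Step 1: Identify parameters.
eps0 = 8.854e-6 uN/V^2, A = 91194 um^2, V = 80 V, d = 4 um
Step 2: Compute V^2 = 80^2 = 6400
Step 3: Compute d^2 = 4^2 = 16
Step 4: F = 0.5 * 8.854e-6 * 91194 * 6400 / 16
F = 161.486 uN
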